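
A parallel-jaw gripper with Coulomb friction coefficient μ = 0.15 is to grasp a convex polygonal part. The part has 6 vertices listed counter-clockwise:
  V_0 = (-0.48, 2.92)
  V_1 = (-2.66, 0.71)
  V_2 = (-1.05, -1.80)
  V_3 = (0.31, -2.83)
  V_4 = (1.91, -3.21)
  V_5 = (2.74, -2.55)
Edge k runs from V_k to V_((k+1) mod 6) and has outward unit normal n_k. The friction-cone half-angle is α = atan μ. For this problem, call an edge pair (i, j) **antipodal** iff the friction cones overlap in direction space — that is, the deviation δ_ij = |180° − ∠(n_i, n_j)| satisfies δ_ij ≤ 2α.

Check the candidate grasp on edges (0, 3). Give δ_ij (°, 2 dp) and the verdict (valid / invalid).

δ = 58.75°, invalid

α = atan 0.15 = 8.53°;  2α = 17.06°
edge 0: e_0 = (-2.18, -2.21);  n_0 = (-0.7119, +0.7023)
edge 3: e_3 = (+1.60, -0.38);  n_3 = (-0.2311, -0.9729)
∠(n_0, n_3) = 121.25°
δ = |180° − 121.25°| = 58.75°
58.75° > 2α = 17.06°  →  invalid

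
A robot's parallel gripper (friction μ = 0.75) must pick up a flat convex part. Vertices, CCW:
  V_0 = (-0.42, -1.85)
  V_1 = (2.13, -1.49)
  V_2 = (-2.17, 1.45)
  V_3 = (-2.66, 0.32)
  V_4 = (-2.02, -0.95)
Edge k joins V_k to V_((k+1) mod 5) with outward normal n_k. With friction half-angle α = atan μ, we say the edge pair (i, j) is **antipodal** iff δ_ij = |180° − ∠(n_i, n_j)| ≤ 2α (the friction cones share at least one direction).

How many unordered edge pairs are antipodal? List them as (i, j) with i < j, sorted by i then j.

count = 4; pairs: (0,1), (0,2), (1,3), (1,4)

α = atan 0.75 = 36.87°;  2α = 73.74°
n_0 = (+0.1398, -0.9902)
n_1 = (+0.5644, +0.8255)
n_2 = (-0.9175, +0.3978)
n_3 = (-0.8930, -0.4500)
n_4 = (-0.4903, -0.8716)
  (0,1): δ = 42.40°  ✓
  (0,2): δ = 58.52°  ✓
  (0,3): δ = 108.71°  ·
  (0,4): δ = 142.61°  ·
  (1,2): δ = 79.08°  ·
  (1,3): δ = 28.89°  ✓
  (1,4): δ = 5.00°  ✓
  (2,3): δ = 129.81°  ·
  (2,4): δ = 95.91°  ·
  (3,4): δ = 146.10°  ·
antipodal pairs: 4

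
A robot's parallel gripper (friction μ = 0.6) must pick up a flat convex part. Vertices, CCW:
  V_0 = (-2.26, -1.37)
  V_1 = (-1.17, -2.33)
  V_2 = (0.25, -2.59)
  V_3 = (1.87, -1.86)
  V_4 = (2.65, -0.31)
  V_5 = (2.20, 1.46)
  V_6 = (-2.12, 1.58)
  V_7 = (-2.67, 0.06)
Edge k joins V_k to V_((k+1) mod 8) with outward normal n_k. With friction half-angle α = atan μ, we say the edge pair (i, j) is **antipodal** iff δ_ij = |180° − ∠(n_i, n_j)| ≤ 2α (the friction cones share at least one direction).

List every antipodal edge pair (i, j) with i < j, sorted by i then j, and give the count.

α = atan 0.6 = 30.96°;  2α = 61.93°
n_0 = (-0.6609, -0.7504)
n_1 = (-0.1801, -0.9836)
n_2 = (+0.4108, -0.9117)
n_3 = (+0.8933, -0.4495)
n_4 = (+0.9692, +0.2464)
n_5 = (+0.0278, +0.9996)
n_6 = (-0.9403, +0.3403)
n_7 = (-0.9613, -0.2756)
  (0,1): δ = 149.00°  ·
  (0,2): δ = 114.37°  ·
  (0,3): δ = 75.34°  ·
  (0,4): δ = 34.36°  ✓
  (0,5): δ = 39.78°  ✓
  (0,6): δ = 111.48°  ·
  (0,7): δ = 147.37°  ·
  (1,2): δ = 145.37°  ·
  (1,3): δ = 106.34°  ·
  (1,4): δ = 65.36°  ·
  (1,5): δ = 8.78°  ✓
  (1,6): δ = 80.48°  ·
  (1,7): δ = 116.37°  ·
  (2,3): δ = 140.97°  ·
  (2,4): δ = 99.99°  ·
  (2,5): δ = 25.85°  ✓
  (2,6): δ = 45.85°  ✓
  (2,7): δ = 81.74°  ·
  (3,4): δ = 139.02°  ·
  (3,5): δ = 64.88°  ·
  (3,6): δ = 6.82°  ✓
  (3,7): δ = 42.71°  ✓
  (4,5): δ = 105.86°  ·
  (4,6): δ = 34.16°  ✓
  (4,7): δ = 1.73°  ✓
  (5,6): δ = 108.30°  ·
  (5,7): δ = 72.41°  ·
  (6,7): δ = 144.11°  ·
antipodal pairs: 9

count = 9; pairs: (0,4), (0,5), (1,5), (2,5), (2,6), (3,6), (3,7), (4,6), (4,7)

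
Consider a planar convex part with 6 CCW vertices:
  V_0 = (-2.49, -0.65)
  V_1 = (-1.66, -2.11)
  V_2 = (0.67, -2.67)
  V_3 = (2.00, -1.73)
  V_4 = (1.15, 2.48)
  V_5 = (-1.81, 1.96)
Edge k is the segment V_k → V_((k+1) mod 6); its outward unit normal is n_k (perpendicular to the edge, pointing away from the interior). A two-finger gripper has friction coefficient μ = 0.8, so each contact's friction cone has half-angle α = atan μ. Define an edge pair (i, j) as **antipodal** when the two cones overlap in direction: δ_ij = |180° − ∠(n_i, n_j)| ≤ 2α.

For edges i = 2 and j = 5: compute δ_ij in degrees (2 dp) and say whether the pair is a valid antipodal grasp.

δ = 40.15°, valid

α = atan 0.8 = 38.66°;  2α = 77.32°
edge 2: e_2 = (+1.33, +0.94);  n_2 = (+0.5772, -0.8166)
edge 5: e_5 = (-0.68, -2.61);  n_5 = (-0.9677, +0.2521)
∠(n_2, n_5) = 139.85°
δ = |180° − 139.85°| = 40.15°
40.15° ≤ 2α = 77.32°  →  valid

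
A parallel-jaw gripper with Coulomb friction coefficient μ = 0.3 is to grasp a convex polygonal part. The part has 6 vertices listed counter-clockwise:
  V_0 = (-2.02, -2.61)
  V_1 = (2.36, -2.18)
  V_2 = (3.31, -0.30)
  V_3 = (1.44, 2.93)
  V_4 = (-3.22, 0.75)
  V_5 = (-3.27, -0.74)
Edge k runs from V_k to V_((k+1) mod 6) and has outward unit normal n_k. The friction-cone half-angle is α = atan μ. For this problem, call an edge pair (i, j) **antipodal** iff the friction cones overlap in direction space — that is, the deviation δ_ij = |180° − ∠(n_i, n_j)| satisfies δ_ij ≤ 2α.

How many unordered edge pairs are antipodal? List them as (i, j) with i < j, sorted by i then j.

α = atan 0.3 = 16.70°;  2α = 33.40°
n_0 = (+0.0977, -0.9952)
n_1 = (+0.8925, -0.4510)
n_2 = (+0.8654, +0.5010)
n_3 = (-0.4237, +0.9058)
n_4 = (-0.9994, +0.0335)
n_5 = (-0.8314, -0.5557)
  (0,1): δ = 122.42°  ·
  (0,2): δ = 65.54°  ·
  (0,3): δ = 19.46°  ✓
  (0,4): δ = 82.47°  ·
  (0,5): δ = 118.15°  ·
  (1,2): δ = 123.12°  ·
  (1,3): δ = 38.12°  ·
  (1,4): δ = 24.89°  ✓
  (1,5): δ = 60.57°  ·
  (2,3): δ = 95.00°  ·
  (2,4): δ = 31.99°  ✓
  (2,5): δ = 3.69°  ✓
  (3,4): δ = 116.99°  ·
  (3,5): δ = 81.31°  ·
  (4,5): δ = 144.32°  ·
antipodal pairs: 4

count = 4; pairs: (0,3), (1,4), (2,4), (2,5)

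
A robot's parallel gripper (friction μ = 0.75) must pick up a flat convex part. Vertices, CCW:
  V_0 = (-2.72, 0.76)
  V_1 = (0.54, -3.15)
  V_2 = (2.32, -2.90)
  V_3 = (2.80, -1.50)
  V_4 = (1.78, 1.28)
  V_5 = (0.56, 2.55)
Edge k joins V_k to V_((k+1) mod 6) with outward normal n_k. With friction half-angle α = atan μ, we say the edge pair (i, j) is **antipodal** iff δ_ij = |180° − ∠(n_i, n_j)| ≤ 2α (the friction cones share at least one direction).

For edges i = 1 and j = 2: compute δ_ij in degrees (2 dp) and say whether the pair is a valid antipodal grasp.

δ = 116.92°, invalid

α = atan 0.75 = 36.87°;  2α = 73.74°
edge 1: e_1 = (+1.78, +0.25);  n_1 = (+0.1391, -0.9903)
edge 2: e_2 = (+0.48, +1.40);  n_2 = (+0.9459, -0.3243)
∠(n_1, n_2) = 63.08°
δ = |180° − 63.08°| = 116.92°
116.92° > 2α = 73.74°  →  invalid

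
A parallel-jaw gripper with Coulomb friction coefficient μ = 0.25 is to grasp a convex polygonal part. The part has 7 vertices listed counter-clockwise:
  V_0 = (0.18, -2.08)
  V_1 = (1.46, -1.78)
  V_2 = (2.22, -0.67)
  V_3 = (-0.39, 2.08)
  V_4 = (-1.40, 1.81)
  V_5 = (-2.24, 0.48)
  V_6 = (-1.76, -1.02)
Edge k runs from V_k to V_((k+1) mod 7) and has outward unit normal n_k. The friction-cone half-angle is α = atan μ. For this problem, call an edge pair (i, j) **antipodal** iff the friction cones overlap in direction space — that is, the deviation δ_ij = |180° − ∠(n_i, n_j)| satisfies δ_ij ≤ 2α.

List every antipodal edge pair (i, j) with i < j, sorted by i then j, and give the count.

α = atan 0.25 = 14.04°;  2α = 28.07°
n_0 = (+0.2282, -0.9736)
n_1 = (+0.8251, -0.5650)
n_2 = (+0.7253, +0.6884)
n_3 = (-0.2583, +0.9661)
n_4 = (-0.8455, +0.5340)
n_5 = (-0.9524, -0.3048)
n_6 = (-0.4795, -0.8775)
  (0,1): δ = 137.59°  ·
  (0,2): δ = 59.69°  ·
  (0,3): δ = 1.78°  ✓
  (0,4): δ = 44.53°  ·
  (0,5): δ = 94.55°  ·
  (0,6): δ = 138.16°  ·
  (1,2): δ = 102.10°  ·
  (1,3): δ = 40.63°  ·
  (1,4): δ = 2.12°  ✓
  (1,5): δ = 52.14°  ·
  (1,6): δ = 95.75°  ·
  (2,3): δ = 118.54°  ·
  (2,4): δ = 75.78°  ·
  (2,5): δ = 25.76°  ✓
  (2,6): δ = 17.84°  ✓
  (3,4): δ = 137.24°  ·
  (3,5): δ = 87.22°  ·
  (3,6): δ = 43.62°  ·
  (4,5): δ = 129.98°  ·
  (4,6): δ = 86.38°  ·
  (5,6): δ = 136.40°  ·
antipodal pairs: 4

count = 4; pairs: (0,3), (1,4), (2,5), (2,6)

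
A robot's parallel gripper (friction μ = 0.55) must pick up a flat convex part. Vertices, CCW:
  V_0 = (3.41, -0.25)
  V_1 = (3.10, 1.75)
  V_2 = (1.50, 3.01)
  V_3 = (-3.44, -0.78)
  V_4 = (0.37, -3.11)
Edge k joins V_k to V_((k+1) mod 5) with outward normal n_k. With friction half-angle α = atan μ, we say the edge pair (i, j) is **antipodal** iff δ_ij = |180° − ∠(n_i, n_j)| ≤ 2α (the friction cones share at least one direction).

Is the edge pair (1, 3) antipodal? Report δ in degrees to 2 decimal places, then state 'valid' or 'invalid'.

α = atan 0.55 = 28.81°;  2α = 57.62°
edge 1: e_1 = (-1.60, +1.26);  n_1 = (+0.6187, +0.7856)
edge 3: e_3 = (+3.81, -2.33);  n_3 = (-0.5217, -0.8531)
∠(n_1, n_3) = 173.23°
δ = |180° − 173.23°| = 6.77°
6.77° ≤ 2α = 57.62°  →  valid

δ = 6.77°, valid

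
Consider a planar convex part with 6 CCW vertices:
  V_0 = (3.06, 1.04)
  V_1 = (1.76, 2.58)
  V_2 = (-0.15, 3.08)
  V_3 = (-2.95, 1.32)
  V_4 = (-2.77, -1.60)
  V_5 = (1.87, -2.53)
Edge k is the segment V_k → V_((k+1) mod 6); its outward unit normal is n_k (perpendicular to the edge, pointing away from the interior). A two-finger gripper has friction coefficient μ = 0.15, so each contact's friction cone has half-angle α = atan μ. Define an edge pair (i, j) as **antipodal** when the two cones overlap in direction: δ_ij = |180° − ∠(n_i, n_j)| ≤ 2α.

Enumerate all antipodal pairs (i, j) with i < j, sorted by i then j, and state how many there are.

α = atan 0.15 = 8.53°;  2α = 17.06°
n_0 = (+0.7641, +0.6451)
n_1 = (+0.2532, +0.9674)
n_2 = (-0.5322, +0.8466)
n_3 = (-0.9981, -0.0615)
n_4 = (-0.1965, -0.9805)
n_5 = (+0.9487, -0.3162)
  (0,1): δ = 144.84°  ·
  (0,2): δ = 98.02°  ·
  (0,3): δ = 36.64°  ·
  (0,4): δ = 38.50°  ·
  (0,5): δ = 121.40°  ·
  (1,2): δ = 133.18°  ·
  (1,3): δ = 71.80°  ·
  (1,4): δ = 3.34°  ✓
  (1,5): δ = 86.23°  ·
  (2,3): δ = 118.62°  ·
  (2,4): δ = 43.49°  ·
  (2,5): δ = 39.41°  ·
  (3,4): δ = 104.86°  ·
  (3,5): δ = 21.96°  ·
  (4,5): δ = 97.10°  ·
antipodal pairs: 1

count = 1; pairs: (1,4)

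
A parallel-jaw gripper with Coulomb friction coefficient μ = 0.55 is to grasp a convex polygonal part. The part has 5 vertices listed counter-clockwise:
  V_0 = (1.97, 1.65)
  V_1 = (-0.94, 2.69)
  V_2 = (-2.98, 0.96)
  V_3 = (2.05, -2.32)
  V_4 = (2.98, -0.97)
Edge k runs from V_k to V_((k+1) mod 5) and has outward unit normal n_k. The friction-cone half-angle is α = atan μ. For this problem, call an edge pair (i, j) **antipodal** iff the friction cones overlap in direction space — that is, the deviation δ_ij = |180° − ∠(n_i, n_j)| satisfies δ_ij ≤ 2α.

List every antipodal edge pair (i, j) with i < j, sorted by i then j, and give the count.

count = 3; pairs: (0,2), (1,3), (2,4)

α = atan 0.55 = 28.81°;  2α = 57.62°
n_0 = (+0.3365, +0.9417)
n_1 = (-0.6468, +0.7627)
n_2 = (-0.5462, -0.8376)
n_3 = (+0.8235, -0.5673)
n_4 = (+0.9331, +0.3597)
  (0,1): δ = 120.03°  ·
  (0,2): δ = 13.44°  ✓
  (0,3): δ = 75.10°  ·
  (0,4): δ = 130.75°  ·
  (1,2): δ = 73.41°  ·
  (1,3): δ = 15.14°  ✓
  (1,4): δ = 70.78°  ·
  (2,3): δ = 91.45°  ·
  (2,4): δ = 35.81°  ✓
  (3,4): δ = 124.36°  ·
antipodal pairs: 3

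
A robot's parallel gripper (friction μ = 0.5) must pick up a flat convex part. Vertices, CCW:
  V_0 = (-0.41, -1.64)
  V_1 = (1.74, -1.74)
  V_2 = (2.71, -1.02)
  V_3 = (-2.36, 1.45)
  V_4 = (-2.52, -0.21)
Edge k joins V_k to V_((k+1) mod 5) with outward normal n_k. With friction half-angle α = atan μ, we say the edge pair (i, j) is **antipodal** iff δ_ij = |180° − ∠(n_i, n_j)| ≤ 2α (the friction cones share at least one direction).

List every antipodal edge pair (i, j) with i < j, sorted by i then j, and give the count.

count = 3; pairs: (0,2), (1,3), (2,4)

α = atan 0.5 = 26.57°;  2α = 53.13°
n_0 = (-0.0465, -0.9989)
n_1 = (+0.5960, -0.8030)
n_2 = (+0.4380, +0.8990)
n_3 = (-0.9954, +0.0959)
n_4 = (-0.5610, -0.8278)
  (0,1): δ = 140.75°  ·
  (0,2): δ = 23.31°  ✓
  (0,3): δ = 87.16°  ·
  (0,4): δ = 148.54°  ·
  (1,2): δ = 62.56°  ·
  (1,3): δ = 47.91°  ✓
  (1,4): δ = 109.29°  ·
  (2,3): δ = 69.53°  ·
  (2,4): δ = 8.15°  ✓
  (3,4): δ = 118.62°  ·
antipodal pairs: 3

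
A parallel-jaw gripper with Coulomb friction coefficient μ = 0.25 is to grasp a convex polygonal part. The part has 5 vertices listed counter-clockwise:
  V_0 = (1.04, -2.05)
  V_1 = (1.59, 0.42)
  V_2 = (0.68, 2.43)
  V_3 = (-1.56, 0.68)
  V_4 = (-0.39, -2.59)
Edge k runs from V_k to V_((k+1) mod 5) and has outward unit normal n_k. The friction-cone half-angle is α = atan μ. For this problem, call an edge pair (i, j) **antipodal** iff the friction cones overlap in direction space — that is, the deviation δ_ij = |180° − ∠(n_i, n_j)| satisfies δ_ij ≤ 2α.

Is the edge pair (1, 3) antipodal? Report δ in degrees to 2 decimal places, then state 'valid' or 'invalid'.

δ = 4.67°, valid

α = atan 0.25 = 14.04°;  2α = 28.07°
edge 1: e_1 = (-0.91, +2.01);  n_1 = (+0.9110, +0.4124)
edge 3: e_3 = (+1.17, -3.27);  n_3 = (-0.9415, -0.3369)
∠(n_1, n_3) = 175.33°
δ = |180° − 175.33°| = 4.67°
4.67° ≤ 2α = 28.07°  →  valid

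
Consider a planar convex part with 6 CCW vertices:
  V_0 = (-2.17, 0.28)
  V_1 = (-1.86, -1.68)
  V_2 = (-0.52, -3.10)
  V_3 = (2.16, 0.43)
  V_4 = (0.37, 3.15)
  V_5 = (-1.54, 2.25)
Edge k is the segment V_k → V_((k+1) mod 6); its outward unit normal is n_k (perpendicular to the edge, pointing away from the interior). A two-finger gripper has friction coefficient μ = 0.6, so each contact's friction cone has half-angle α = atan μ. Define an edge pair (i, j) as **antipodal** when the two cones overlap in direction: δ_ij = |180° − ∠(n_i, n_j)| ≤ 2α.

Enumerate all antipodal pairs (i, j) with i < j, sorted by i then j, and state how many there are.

α = atan 0.6 = 30.96°;  2α = 61.93°
n_0 = (-0.9877, -0.1562)
n_1 = (-0.7273, -0.6863)
n_2 = (+0.7965, -0.6047)
n_3 = (+0.8353, +0.5497)
n_4 = (-0.4263, +0.9046)
n_5 = (-0.9525, +0.3046)
  (0,1): δ = 145.65°  ·
  (0,2): δ = 46.19°  ✓
  (0,3): δ = 24.36°  ✓
  (0,4): δ = 106.24°  ·
  (0,5): δ = 153.28°  ·
  (1,2): δ = 80.55°  ·
  (1,3): δ = 9.99°  ✓
  (1,4): δ = 71.89°  ·
  (1,5): δ = 118.93°  ·
  (2,3): δ = 109.45°  ·
  (2,4): δ = 27.56°  ✓
  (2,5): δ = 19.47°  ✓
  (3,4): δ = 98.12°  ·
  (3,5): δ = 51.08°  ✓
  (4,5): δ = 132.96°  ·
antipodal pairs: 6

count = 6; pairs: (0,2), (0,3), (1,3), (2,4), (2,5), (3,5)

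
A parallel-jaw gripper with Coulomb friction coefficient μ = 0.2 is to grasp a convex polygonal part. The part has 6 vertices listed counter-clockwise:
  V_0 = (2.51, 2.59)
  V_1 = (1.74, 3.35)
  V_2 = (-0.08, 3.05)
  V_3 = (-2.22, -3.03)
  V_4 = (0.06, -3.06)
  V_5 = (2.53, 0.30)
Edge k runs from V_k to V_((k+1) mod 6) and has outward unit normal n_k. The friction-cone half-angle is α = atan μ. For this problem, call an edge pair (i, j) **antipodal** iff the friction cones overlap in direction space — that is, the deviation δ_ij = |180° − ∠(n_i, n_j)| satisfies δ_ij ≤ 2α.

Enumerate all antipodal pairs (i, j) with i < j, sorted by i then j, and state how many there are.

count = 3; pairs: (1,3), (2,4), (2,5)

α = atan 0.2 = 11.31°;  2α = 22.62°
n_0 = (+0.7025, +0.7117)
n_1 = (-0.1626, +0.9867)
n_2 = (-0.9433, +0.3320)
n_3 = (-0.0132, -0.9999)
n_4 = (+0.8057, -0.5923)
n_5 = (+1.0000, +0.0087)
  (0,1): δ = 126.01°  ·
  (0,2): δ = 64.77°  ·
  (0,3): δ = 43.87°  ·
  (0,4): δ = 98.31°  ·
  (0,5): δ = 135.13°  ·
  (1,2): δ = 118.75°  ·
  (1,3): δ = 10.11°  ✓
  (1,4): δ = 44.32°  ·
  (1,5): δ = 81.14°  ·
  (2,3): δ = 71.36°  ·
  (2,4): δ = 16.93°  ✓
  (2,5): δ = 19.89°  ✓
  (3,4): δ = 125.57°  ·
  (3,5): δ = 88.75°  ·
  (4,5): δ = 143.18°  ·
antipodal pairs: 3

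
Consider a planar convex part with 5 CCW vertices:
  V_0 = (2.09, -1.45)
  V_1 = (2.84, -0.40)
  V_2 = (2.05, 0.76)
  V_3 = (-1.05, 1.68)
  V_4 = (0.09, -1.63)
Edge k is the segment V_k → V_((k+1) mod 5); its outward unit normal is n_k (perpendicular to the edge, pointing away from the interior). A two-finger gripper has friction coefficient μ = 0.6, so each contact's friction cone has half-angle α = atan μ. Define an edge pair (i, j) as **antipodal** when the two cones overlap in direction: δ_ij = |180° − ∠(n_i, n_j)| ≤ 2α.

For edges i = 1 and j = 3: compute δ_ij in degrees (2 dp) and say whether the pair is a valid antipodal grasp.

α = atan 0.6 = 30.96°;  2α = 61.93°
edge 1: e_1 = (-0.79, +1.16);  n_1 = (+0.8265, +0.5629)
edge 3: e_3 = (+1.14, -3.31);  n_3 = (-0.9455, -0.3256)
∠(n_1, n_3) = 164.75°
δ = |180° − 164.75°| = 15.25°
15.25° ≤ 2α = 61.93°  →  valid

δ = 15.25°, valid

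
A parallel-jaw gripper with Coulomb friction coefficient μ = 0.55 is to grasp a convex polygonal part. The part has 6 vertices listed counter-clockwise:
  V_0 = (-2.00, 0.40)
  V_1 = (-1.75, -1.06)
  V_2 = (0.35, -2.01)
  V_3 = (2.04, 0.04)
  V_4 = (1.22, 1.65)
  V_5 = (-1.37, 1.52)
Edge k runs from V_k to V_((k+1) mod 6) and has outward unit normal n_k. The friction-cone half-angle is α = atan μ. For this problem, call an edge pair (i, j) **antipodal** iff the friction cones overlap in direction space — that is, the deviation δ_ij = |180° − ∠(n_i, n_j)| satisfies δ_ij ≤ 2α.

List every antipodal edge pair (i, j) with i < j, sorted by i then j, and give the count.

count = 7; pairs: (0,2), (0,3), (1,3), (1,4), (2,4), (2,5), (3,5)

α = atan 0.55 = 28.81°;  2α = 57.62°
n_0 = (-0.9857, -0.1688)
n_1 = (-0.4122, -0.9111)
n_2 = (+0.7716, -0.6361)
n_3 = (+0.8911, +0.4538)
n_4 = (-0.0501, +0.9987)
n_5 = (-0.8716, +0.4903)
  (0,1): δ = 124.06°  ·
  (0,2): δ = 49.22°  ✓
  (0,3): δ = 17.27°  ✓
  (0,4): δ = 83.16°  ·
  (0,5): δ = 140.93°  ·
  (1,2): δ = 105.16°  ·
  (1,3): δ = 38.67°  ✓
  (1,4): δ = 27.21°  ✓
  (1,5): δ = 84.98°  ·
  (2,3): δ = 113.51°  ·
  (2,4): δ = 47.62°  ✓
  (2,5): δ = 10.14°  ✓
  (3,4): δ = 114.12°  ·
  (3,5): δ = 56.35°  ✓
  (4,5): δ = 122.23°  ·
antipodal pairs: 7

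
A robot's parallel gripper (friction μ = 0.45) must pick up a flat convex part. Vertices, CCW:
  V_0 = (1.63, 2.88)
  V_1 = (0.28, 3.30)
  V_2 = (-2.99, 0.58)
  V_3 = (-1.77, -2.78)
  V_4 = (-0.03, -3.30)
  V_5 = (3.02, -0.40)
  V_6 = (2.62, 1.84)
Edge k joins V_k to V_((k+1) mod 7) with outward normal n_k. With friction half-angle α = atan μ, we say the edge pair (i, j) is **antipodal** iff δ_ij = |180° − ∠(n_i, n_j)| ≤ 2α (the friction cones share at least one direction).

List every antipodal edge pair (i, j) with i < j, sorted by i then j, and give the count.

α = atan 0.45 = 24.23°;  2α = 48.46°
n_0 = (+0.2971, +0.9549)
n_1 = (-0.6395, +0.7688)
n_2 = (-0.9400, -0.3413)
n_3 = (-0.2863, -0.9581)
n_4 = (+0.6891, -0.7247)
n_5 = (+0.9844, +0.1758)
n_6 = (+0.7243, +0.6895)
  (0,1): δ = 122.96°  ·
  (0,2): δ = 52.76°  ·
  (0,3): δ = 0.64°  ✓
  (0,4): δ = 60.84°  ·
  (0,5): δ = 117.41°  ·
  (0,6): δ = 150.87°  ·
  (1,2): δ = 109.80°  ·
  (1,3): δ = 56.39°  ·
  (1,4): δ = 3.80°  ✓
  (1,5): δ = 60.37°  ·
  (1,6): δ = 93.84°  ·
  (2,3): δ = 126.59°  ·
  (2,4): δ = 66.40°  ·
  (2,5): δ = 9.83°  ✓
  (2,6): δ = 23.63°  ✓
  (3,4): δ = 119.81°  ·
  (3,5): δ = 63.24°  ·
  (3,6): δ = 29.77°  ✓
  (4,5): δ = 123.43°  ·
  (4,6): δ = 89.97°  ·
  (5,6): δ = 146.54°  ·
antipodal pairs: 5

count = 5; pairs: (0,3), (1,4), (2,5), (2,6), (3,6)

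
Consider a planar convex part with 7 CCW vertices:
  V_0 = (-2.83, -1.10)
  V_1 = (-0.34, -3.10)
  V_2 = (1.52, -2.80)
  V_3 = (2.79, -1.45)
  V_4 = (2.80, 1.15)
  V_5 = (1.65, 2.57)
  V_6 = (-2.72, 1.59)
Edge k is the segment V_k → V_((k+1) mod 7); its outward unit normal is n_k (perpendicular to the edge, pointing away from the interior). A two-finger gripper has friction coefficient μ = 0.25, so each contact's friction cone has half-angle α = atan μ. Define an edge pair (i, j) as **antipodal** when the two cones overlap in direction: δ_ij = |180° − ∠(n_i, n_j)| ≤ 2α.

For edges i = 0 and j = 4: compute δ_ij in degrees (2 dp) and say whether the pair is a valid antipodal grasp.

α = atan 0.25 = 14.04°;  2α = 28.07°
edge 0: e_0 = (+2.49, -2.00);  n_0 = (-0.6262, -0.7796)
edge 4: e_4 = (-1.15, +1.42);  n_4 = (+0.7771, +0.6294)
∠(n_0, n_4) = 167.77°
δ = |180° − 167.77°| = 12.23°
12.23° ≤ 2α = 28.07°  →  valid

δ = 12.23°, valid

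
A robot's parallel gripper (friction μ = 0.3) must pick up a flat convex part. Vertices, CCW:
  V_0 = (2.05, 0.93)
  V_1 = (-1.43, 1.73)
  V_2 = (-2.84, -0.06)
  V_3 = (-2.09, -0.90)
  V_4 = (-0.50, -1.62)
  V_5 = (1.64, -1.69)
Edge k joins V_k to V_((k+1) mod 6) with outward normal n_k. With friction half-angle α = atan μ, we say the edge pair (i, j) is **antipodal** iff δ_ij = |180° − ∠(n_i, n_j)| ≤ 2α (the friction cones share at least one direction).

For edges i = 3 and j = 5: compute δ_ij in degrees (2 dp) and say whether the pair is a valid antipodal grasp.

δ = 74.53°, invalid

α = atan 0.3 = 16.70°;  2α = 33.40°
edge 3: e_3 = (+1.59, -0.72);  n_3 = (-0.4125, -0.9110)
edge 5: e_5 = (+0.41, +2.62);  n_5 = (+0.9880, -0.1546)
∠(n_3, n_5) = 105.47°
δ = |180° − 105.47°| = 74.53°
74.53° > 2α = 33.40°  →  invalid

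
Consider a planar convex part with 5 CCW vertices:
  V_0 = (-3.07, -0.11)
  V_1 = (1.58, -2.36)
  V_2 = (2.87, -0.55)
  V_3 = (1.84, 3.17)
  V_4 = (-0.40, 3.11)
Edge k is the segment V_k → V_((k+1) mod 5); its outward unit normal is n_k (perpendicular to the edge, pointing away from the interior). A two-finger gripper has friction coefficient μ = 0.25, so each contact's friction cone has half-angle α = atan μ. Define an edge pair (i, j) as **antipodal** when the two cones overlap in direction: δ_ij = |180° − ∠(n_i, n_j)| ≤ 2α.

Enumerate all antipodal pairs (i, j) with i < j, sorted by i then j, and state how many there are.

count = 2; pairs: (0,3), (1,4)

α = atan 0.25 = 14.04°;  2α = 28.07°
n_0 = (-0.4356, -0.9002)
n_1 = (+0.8143, -0.5804)
n_2 = (+0.9637, +0.2668)
n_3 = (-0.0268, +0.9996)
n_4 = (-0.7698, +0.6383)
  (0,1): δ = 99.66°  ·
  (0,2): δ = 48.70°  ·
  (0,3): δ = 27.36°  ✓
  (0,4): δ = 76.16°  ·
  (1,2): δ = 129.05°  ·
  (1,3): δ = 52.99°  ·
  (1,4): δ = 4.19°  ✓
  (2,3): δ = 103.94°  ·
  (2,4): δ = 55.14°  ·
  (3,4): δ = 131.20°  ·
antipodal pairs: 2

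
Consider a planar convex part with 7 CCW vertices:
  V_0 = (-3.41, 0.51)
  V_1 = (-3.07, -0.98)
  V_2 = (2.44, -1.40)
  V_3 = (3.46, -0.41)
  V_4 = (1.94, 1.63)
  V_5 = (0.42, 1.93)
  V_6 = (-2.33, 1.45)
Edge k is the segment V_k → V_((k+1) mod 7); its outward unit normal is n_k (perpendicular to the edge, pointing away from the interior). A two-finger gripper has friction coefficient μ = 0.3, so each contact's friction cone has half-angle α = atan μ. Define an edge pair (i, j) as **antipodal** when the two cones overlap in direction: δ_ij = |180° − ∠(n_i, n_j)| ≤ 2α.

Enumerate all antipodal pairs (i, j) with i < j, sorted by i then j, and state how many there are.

count = 4; pairs: (0,3), (1,4), (1,5), (2,6)

α = atan 0.3 = 16.70°;  2α = 33.40°
n_0 = (-0.9749, -0.2225)
n_1 = (-0.0760, -0.9971)
n_2 = (+0.6965, -0.7176)
n_3 = (+0.8019, +0.5975)
n_4 = (+0.1936, +0.9811)
n_5 = (-0.1719, +0.9851)
n_6 = (-0.6565, +0.7543)
  (0,1): δ = 107.21°  ·
  (0,2): δ = 58.71°  ·
  (0,3): δ = 23.84°  ✓
  (0,4): δ = 65.98°  ·
  (0,5): δ = 87.05°  ·
  (0,6): δ = 118.18°  ·
  (1,2): δ = 131.50°  ·
  (1,3): δ = 48.95°  ·
  (1,4): δ = 6.81°  ✓
  (1,5): δ = 14.26°  ✓
  (1,6): δ = 45.39°  ·
  (2,3): δ = 97.46°  ·
  (2,4): δ = 55.31°  ·
  (2,5): δ = 34.24°  ·
  (2,6): δ = 3.11°  ✓
  (3,4): δ = 137.85°  ·
  (3,5): δ = 116.79°  ·
  (3,6): δ = 85.65°  ·
  (4,5): δ = 158.93°  ·
  (4,6): δ = 127.80°  ·
  (5,6): δ = 148.87°  ·
antipodal pairs: 4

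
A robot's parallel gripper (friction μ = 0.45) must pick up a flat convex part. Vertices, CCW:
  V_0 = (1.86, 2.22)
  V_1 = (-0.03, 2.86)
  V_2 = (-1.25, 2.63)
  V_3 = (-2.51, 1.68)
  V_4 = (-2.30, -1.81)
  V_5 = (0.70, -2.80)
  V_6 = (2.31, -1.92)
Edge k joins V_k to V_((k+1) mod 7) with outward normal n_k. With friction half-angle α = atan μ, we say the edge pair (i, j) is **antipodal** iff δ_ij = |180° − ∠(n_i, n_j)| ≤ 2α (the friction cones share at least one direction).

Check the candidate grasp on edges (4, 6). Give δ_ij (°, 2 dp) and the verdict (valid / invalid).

α = atan 0.45 = 24.23°;  2α = 48.46°
edge 4: e_4 = (+3.00, -0.99);  n_4 = (-0.3134, -0.9496)
edge 6: e_6 = (-0.45, +4.14);  n_6 = (+0.9941, +0.1081)
∠(n_4, n_6) = 114.47°
δ = |180° − 114.47°| = 65.53°
65.53° > 2α = 48.46°  →  invalid

δ = 65.53°, invalid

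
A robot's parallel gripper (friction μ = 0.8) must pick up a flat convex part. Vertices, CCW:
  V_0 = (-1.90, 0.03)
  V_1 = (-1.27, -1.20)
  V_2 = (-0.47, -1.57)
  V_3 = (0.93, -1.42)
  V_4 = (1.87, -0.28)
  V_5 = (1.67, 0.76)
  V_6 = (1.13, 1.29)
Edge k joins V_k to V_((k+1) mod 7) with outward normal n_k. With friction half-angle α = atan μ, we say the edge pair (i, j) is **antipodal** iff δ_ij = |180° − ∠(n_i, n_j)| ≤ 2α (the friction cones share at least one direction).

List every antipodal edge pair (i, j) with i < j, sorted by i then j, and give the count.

count = 9; pairs: (0,3), (0,4), (0,5), (1,4), (1,5), (1,6), (2,5), (2,6), (3,6)

α = atan 0.8 = 38.66°;  2α = 77.32°
n_0 = (-0.8900, -0.4559)
n_1 = (-0.4198, -0.9076)
n_2 = (+0.1065, -0.9943)
n_3 = (+0.7715, -0.6362)
n_4 = (+0.9820, +0.1888)
n_5 = (+0.7005, +0.7137)
n_6 = (-0.3840, +0.9233)
  (0,1): δ = 141.94°  ·
  (0,2): δ = 111.01°  ·
  (0,3): δ = 66.63°  ✓
  (0,4): δ = 16.24°  ✓
  (0,5): δ = 18.41°  ✓
  (0,6): δ = 85.46°  ·
  (1,2): δ = 149.06°  ·
  (1,3): δ = 104.69°  ·
  (1,4): δ = 54.29°  ✓
  (1,5): δ = 19.64°  ✓
  (1,6): δ = 47.40°  ✓
  (2,3): δ = 135.62°  ·
  (2,4): δ = 85.23°  ·
  (2,5): δ = 50.58°  ✓
  (2,6): δ = 16.46°  ✓
  (3,4): δ = 129.61°  ·
  (3,5): δ = 94.96°  ·
  (3,6): δ = 27.91°  ✓
  (4,5): δ = 145.35°  ·
  (4,6): δ = 78.31°  ·
  (5,6): δ = 112.96°  ·
antipodal pairs: 9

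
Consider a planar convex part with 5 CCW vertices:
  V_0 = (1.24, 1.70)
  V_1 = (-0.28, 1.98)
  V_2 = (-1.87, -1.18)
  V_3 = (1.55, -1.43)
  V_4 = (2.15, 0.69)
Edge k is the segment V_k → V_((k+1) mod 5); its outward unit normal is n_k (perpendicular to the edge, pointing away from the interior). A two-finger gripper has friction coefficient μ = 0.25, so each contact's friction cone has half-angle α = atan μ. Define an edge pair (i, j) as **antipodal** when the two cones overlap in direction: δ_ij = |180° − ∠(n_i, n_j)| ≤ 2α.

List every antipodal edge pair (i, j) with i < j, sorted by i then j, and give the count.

α = atan 0.25 = 14.04°;  2α = 28.07°
n_0 = (+0.1812, +0.9835)
n_1 = (-0.8933, +0.4495)
n_2 = (-0.0729, -0.9973)
n_3 = (+0.9622, -0.2723)
n_4 = (+0.7429, +0.6694)
  (0,1): δ = 106.27°  ·
  (0,2): δ = 6.26°  ✓
  (0,3): δ = 84.63°  ·
  (0,4): δ = 142.46°  ·
  (1,2): δ = 67.47°  ·
  (1,3): δ = 10.91°  ✓
  (1,4): δ = 68.73°  ·
  (2,3): δ = 101.62°  ·
  (2,4): δ = 43.80°  ·
  (3,4): δ = 122.18°  ·
antipodal pairs: 2

count = 2; pairs: (0,2), (1,3)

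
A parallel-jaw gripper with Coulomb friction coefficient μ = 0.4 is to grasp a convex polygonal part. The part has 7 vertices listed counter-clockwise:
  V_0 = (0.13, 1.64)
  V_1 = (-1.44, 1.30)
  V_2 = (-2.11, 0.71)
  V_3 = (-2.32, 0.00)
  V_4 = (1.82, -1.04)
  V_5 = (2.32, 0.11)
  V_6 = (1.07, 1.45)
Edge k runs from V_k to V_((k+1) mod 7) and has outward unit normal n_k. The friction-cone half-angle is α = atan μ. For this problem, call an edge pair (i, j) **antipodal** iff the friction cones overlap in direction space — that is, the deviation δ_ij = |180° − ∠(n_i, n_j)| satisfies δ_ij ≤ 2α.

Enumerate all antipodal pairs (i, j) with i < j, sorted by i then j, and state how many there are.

α = atan 0.4 = 21.80°;  2α = 43.60°
n_0 = (-0.2117, +0.9773)
n_1 = (-0.6609, +0.7505)
n_2 = (-0.9589, +0.2836)
n_3 = (-0.2436, -0.9699)
n_4 = (+0.9171, -0.3987)
n_5 = (+0.7312, +0.6821)
n_6 = (+0.1981, +0.9802)
  (0,1): δ = 150.85°  ·
  (0,2): δ = 118.70°  ·
  (0,3): δ = 26.32°  ✓
  (0,4): δ = 54.28°  ·
  (0,5): δ = 120.79°  ·
  (0,6): δ = 156.35°  ·
  (1,2): δ = 147.84°  ·
  (1,3): δ = 55.47°  ·
  (1,4): δ = 25.13°  ✓
  (1,5): δ = 91.64°  ·
  (1,6): δ = 127.21°  ·
  (2,3): δ = 87.62°  ·
  (2,4): δ = 7.02°  ✓
  (2,5): δ = 59.49°  ·
  (2,6): δ = 95.05°  ·
  (3,4): δ = 99.40°  ·
  (3,5): δ = 32.89°  ✓
  (3,6): δ = 2.67°  ✓
  (4,5): δ = 113.49°  ·
  (4,6): δ = 77.93°  ·
  (5,6): δ = 144.44°  ·
antipodal pairs: 5

count = 5; pairs: (0,3), (1,4), (2,4), (3,5), (3,6)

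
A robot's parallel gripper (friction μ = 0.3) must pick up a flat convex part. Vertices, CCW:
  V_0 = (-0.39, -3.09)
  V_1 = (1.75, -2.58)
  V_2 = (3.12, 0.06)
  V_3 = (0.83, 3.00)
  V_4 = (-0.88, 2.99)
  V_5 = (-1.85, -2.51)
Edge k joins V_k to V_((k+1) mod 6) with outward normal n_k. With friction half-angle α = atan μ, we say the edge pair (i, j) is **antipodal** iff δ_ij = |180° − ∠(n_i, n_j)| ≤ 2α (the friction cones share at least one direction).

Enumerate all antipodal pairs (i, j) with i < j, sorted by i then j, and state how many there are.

α = atan 0.3 = 16.70°;  2α = 33.40°
n_0 = (+0.2318, -0.9728)
n_1 = (+0.8876, -0.4606)
n_2 = (+0.7889, +0.6145)
n_3 = (-0.0058, +1.0000)
n_4 = (-0.9848, +0.1737)
n_5 = (-0.3692, -0.9294)
  (0,1): δ = 130.83°  ·
  (0,2): δ = 65.49°  ·
  (0,3): δ = 13.07°  ✓
  (0,4): δ = 66.59°  ·
  (0,5): δ = 144.93°  ·
  (1,2): δ = 114.66°  ·
  (1,3): δ = 62.24°  ·
  (1,4): δ = 17.42°  ✓
  (1,5): δ = 95.76°  ·
  (2,3): δ = 127.58°  ·
  (2,4): δ = 47.92°  ·
  (2,5): δ = 30.42°  ✓
  (3,4): δ = 100.34°  ·
  (3,5): δ = 22.00°  ✓
  (4,5): δ = 101.66°  ·
antipodal pairs: 4

count = 4; pairs: (0,3), (1,4), (2,5), (3,5)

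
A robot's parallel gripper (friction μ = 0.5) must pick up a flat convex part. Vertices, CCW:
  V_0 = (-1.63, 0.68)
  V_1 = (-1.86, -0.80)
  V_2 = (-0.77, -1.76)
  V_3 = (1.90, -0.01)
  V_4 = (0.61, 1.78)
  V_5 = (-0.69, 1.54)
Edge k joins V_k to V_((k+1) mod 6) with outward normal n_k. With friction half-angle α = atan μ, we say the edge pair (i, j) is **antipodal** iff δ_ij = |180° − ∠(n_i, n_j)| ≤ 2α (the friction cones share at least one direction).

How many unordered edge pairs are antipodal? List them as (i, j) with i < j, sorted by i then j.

count = 6; pairs: (0,2), (0,3), (1,3), (1,4), (2,4), (2,5)

α = atan 0.5 = 26.57°;  2α = 53.13°
n_0 = (-0.9881, +0.1536)
n_1 = (-0.6609, -0.7504)
n_2 = (+0.5482, -0.8364)
n_3 = (+0.8113, +0.5847)
n_4 = (-0.1815, +0.9834)
n_5 = (-0.6750, +0.7378)
  (0,1): δ = 122.54°  ·
  (0,2): δ = 47.92°  ✓
  (0,3): δ = 44.61°  ✓
  (0,4): δ = 109.29°  ·
  (0,5): δ = 141.29°  ·
  (1,2): δ = 105.39°  ·
  (1,3): δ = 12.85°  ✓
  (1,4): δ = 51.83°  ✓
  (1,5): δ = 83.83°  ·
  (2,3): δ = 87.46°  ·
  (2,4): δ = 22.78°  ✓
  (2,5): δ = 9.21°  ✓
  (3,4): δ = 115.32°  ·
  (3,5): δ = 83.32°  ·
  (4,5): δ = 148.00°  ·
antipodal pairs: 6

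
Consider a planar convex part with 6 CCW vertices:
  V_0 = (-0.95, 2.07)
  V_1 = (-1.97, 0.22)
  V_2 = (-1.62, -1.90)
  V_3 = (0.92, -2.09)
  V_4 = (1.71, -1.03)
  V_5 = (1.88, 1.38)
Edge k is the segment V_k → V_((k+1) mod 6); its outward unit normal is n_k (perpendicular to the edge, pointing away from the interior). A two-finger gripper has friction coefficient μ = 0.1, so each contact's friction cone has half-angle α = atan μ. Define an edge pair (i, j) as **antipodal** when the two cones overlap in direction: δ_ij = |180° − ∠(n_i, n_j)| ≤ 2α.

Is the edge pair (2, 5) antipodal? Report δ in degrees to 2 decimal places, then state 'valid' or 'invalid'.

δ = 9.42°, valid

α = atan 0.1 = 5.71°;  2α = 11.42°
edge 2: e_2 = (+2.54, -0.19);  n_2 = (-0.0746, -0.9972)
edge 5: e_5 = (-2.83, +0.69);  n_5 = (+0.2369, +0.9715)
∠(n_2, n_5) = 170.58°
δ = |180° − 170.58°| = 9.42°
9.42° ≤ 2α = 11.42°  →  valid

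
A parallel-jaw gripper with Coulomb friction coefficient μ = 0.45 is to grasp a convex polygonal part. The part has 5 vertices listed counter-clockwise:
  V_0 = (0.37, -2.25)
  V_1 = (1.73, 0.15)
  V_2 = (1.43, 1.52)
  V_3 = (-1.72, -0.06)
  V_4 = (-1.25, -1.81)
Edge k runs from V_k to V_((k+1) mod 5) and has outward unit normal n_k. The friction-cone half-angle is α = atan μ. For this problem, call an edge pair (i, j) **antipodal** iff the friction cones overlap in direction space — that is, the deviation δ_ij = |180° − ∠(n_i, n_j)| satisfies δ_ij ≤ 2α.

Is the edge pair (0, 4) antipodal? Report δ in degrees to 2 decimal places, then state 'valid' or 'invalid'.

α = atan 0.45 = 24.23°;  2α = 48.46°
edge 0: e_0 = (+1.36, +2.40);  n_0 = (+0.8700, -0.4930)
edge 4: e_4 = (+1.62, -0.44);  n_4 = (-0.2621, -0.9650)
∠(n_0, n_4) = 75.66°
δ = |180° − 75.66°| = 104.34°
104.34° > 2α = 48.46°  →  invalid

δ = 104.34°, invalid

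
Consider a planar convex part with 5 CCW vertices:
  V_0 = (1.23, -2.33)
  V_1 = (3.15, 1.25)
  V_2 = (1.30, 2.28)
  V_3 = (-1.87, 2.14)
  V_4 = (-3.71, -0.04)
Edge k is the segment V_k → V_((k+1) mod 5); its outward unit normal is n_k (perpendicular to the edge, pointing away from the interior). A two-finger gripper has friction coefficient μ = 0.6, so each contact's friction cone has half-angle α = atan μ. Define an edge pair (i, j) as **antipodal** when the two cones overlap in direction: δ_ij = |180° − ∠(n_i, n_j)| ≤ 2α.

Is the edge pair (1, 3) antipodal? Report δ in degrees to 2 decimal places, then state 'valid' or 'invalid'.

δ = 101.06°, invalid

α = atan 0.6 = 30.96°;  2α = 61.93°
edge 1: e_1 = (-1.85, +1.03);  n_1 = (+0.4864, +0.8737)
edge 3: e_3 = (-1.84, -2.18);  n_3 = (-0.7642, +0.6450)
∠(n_1, n_3) = 78.94°
δ = |180° − 78.94°| = 101.06°
101.06° > 2α = 61.93°  →  invalid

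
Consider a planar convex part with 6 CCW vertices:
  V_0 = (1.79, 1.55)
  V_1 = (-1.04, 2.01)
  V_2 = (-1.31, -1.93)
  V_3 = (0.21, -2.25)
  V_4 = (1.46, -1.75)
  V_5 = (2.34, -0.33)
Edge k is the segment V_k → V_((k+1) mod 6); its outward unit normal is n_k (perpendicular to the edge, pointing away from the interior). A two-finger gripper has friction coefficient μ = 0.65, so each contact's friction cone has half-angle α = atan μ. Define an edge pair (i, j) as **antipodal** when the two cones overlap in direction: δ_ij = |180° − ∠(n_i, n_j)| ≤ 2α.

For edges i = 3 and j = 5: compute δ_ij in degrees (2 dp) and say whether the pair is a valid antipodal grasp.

α = atan 0.65 = 33.02°;  2α = 66.05°
edge 3: e_3 = (+1.25, +0.50);  n_3 = (+0.3714, -0.9285)
edge 5: e_5 = (-0.55, +1.88);  n_5 = (+0.9598, +0.2808)
∠(n_3, n_5) = 84.51°
δ = |180° − 84.51°| = 95.49°
95.49° > 2α = 66.05°  →  invalid

δ = 95.49°, invalid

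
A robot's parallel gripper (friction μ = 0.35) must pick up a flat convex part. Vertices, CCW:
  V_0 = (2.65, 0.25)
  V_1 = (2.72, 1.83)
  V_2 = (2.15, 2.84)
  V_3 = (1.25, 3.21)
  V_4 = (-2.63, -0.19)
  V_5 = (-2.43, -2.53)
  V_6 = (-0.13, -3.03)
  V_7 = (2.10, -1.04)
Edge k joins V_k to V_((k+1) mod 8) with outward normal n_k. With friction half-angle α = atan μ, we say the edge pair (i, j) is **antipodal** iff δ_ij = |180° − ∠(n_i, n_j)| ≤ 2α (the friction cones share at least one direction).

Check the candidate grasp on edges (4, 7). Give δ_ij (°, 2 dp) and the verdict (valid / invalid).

δ = 27.98°, valid

α = atan 0.35 = 19.29°;  2α = 38.58°
edge 4: e_4 = (+0.20, -2.34);  n_4 = (-0.9964, -0.0852)
edge 7: e_7 = (+0.55, +1.29);  n_7 = (+0.9199, -0.3922)
∠(n_4, n_7) = 152.02°
δ = |180° − 152.02°| = 27.98°
27.98° ≤ 2α = 38.58°  →  valid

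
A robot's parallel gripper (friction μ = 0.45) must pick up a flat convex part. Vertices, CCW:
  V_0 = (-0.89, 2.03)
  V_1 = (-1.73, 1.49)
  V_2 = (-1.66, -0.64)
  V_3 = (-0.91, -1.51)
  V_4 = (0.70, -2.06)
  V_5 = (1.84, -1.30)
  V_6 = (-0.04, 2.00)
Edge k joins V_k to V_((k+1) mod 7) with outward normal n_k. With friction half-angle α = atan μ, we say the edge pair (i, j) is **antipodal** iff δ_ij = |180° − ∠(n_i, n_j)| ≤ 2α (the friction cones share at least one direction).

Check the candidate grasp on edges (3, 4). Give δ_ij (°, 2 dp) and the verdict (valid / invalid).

δ = 127.45°, invalid

α = atan 0.45 = 24.23°;  2α = 48.46°
edge 3: e_3 = (+1.61, -0.55);  n_3 = (-0.3233, -0.9463)
edge 4: e_4 = (+1.14, +0.76);  n_4 = (+0.5547, -0.8321)
∠(n_3, n_4) = 52.55°
δ = |180° − 52.55°| = 127.45°
127.45° > 2α = 48.46°  →  invalid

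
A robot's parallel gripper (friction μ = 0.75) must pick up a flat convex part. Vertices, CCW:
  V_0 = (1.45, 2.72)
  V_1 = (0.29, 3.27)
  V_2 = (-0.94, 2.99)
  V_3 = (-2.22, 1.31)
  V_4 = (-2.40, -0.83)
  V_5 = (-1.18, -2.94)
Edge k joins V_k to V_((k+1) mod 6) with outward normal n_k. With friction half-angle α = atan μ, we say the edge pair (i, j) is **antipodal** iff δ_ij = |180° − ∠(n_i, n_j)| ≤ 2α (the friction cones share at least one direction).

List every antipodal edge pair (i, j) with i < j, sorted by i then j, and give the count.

count = 7; pairs: (0,3), (0,4), (1,4), (1,5), (2,5), (3,5), (4,5)

α = atan 0.75 = 36.87°;  2α = 73.74°
n_0 = (+0.4284, +0.9036)
n_1 = (-0.2220, +0.9751)
n_2 = (-0.7954, +0.6060)
n_3 = (-0.9965, +0.0838)
n_4 = (-0.8657, -0.5006)
n_5 = (+0.9069, -0.4214)
  (0,1): δ = 141.81°  ·
  (0,2): δ = 101.94°  ·
  (0,3): δ = 69.44°  ✓
  (0,4): δ = 34.60°  ✓
  (0,5): δ = 90.44°  ·
  (1,2): δ = 140.13°  ·
  (1,3): δ = 107.63°  ·
  (1,4): δ = 72.79°  ✓
  (1,5): δ = 52.25°  ✓
  (2,3): δ = 147.50°  ·
  (2,4): δ = 112.66°  ·
  (2,5): δ = 12.38°  ✓
  (3,4): δ = 145.16°  ·
  (3,5): δ = 20.11°  ✓
  (4,5): δ = 54.96°  ✓
antipodal pairs: 7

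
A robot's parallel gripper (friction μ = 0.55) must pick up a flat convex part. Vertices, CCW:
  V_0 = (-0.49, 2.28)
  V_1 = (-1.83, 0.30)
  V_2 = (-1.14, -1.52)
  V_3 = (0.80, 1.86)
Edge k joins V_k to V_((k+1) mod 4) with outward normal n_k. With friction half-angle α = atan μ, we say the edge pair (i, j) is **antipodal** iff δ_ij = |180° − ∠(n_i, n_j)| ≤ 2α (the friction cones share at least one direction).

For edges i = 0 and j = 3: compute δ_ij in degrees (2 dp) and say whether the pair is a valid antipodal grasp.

δ = 106.05°, invalid

α = atan 0.55 = 28.81°;  2α = 57.62°
edge 0: e_0 = (-1.34, -1.98);  n_0 = (-0.8282, +0.5605)
edge 3: e_3 = (-1.29, +0.42);  n_3 = (+0.3096, +0.9509)
∠(n_0, n_3) = 73.95°
δ = |180° − 73.95°| = 106.05°
106.05° > 2α = 57.62°  →  invalid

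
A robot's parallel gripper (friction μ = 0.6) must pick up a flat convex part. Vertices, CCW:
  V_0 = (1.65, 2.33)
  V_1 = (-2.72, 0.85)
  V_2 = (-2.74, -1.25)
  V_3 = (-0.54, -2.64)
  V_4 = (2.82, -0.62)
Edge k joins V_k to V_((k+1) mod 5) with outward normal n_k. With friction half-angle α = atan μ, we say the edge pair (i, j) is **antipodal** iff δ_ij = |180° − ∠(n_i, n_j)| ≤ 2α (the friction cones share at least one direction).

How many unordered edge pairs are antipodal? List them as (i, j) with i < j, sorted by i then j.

count = 5; pairs: (0,2), (0,3), (1,3), (1,4), (2,4)

α = atan 0.6 = 30.96°;  2α = 61.93°
n_0 = (-0.3208, +0.9472)
n_1 = (-1.0000, +0.0095)
n_2 = (-0.5341, -0.8454)
n_3 = (+0.5152, -0.8570)
n_4 = (+0.9296, +0.3687)
  (0,1): δ = 109.26°  ·
  (0,2): δ = 51.00°  ✓
  (0,3): δ = 12.30°  ✓
  (0,4): δ = 92.92°  ·
  (1,2): δ = 121.74°  ·
  (1,3): δ = 58.44°  ✓
  (1,4): δ = 22.18°  ✓
  (2,3): δ = 116.70°  ·
  (2,4): δ = 36.08°  ✓
  (3,4): δ = 99.38°  ·
antipodal pairs: 5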